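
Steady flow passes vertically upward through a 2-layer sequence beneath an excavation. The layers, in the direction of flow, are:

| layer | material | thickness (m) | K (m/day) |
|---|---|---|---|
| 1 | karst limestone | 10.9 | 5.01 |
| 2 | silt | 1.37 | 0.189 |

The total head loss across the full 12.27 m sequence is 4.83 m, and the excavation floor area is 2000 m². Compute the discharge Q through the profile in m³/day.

1030

Flow is perpendicular to layering, so the layers act in series and the equivalent K is the thickness-weighted harmonic mean.
Total thickness L = 10.9 + 1.37 = 12.27 m.
Σ(b_i/K_i) = 10.9/5.01 + 1.37/0.189 = 9.424 d.
K_eq = L / Σ(b_i/K_i) = 12.27 / 9.424 = 1.302 m/day.
Q = K_eq · A · (Δh/L) = 1.302 × 2000 × (4.83/12.27) = 1025 m³/day.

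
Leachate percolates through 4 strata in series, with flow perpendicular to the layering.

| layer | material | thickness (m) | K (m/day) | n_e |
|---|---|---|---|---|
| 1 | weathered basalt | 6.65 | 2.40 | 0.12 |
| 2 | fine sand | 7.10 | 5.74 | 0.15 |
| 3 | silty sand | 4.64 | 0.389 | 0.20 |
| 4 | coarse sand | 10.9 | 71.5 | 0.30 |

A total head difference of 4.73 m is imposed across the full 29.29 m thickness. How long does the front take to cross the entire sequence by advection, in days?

20.6

With flow normal to the layers, continuity requires the same specific discharge q through every layer.
Σ(b_i/K_i) = 6.65/2.40 + 7.10/5.74 + 4.64/0.389 + 10.9/71.5 = 16.09 d.
q = Δh / Σ(b_i/K_i) = 4.73 / 16.09 = 0.2940 m/day.
In each layer the seepage velocity is v_i = q/n_i, so the layer transit time is t_i = b_i·n_i / q:
  layer 1 (weathered basalt): t_1 = 6.65 × 0.12 / 0.2940 = 2.714 d
  layer 2 (fine sand): t_2 = 7.10 × 0.15 / 0.2940 = 3.622 d
  layer 3 (silty sand): t_3 = 4.64 × 0.20 / 0.2940 = 3.156 d
  layer 4 (coarse sand): t_4 = 10.9 × 0.30 / 0.2940 = 11.12 d
Total t = Σ t_i = 20.62 days.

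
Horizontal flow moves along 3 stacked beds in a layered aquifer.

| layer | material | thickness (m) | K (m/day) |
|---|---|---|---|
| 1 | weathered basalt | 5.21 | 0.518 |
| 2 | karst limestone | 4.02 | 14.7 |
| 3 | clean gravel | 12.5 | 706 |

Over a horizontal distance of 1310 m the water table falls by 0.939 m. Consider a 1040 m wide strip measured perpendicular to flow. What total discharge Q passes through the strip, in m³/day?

Flow is parallel to layering, so each bed carries its own Darcy discharge and the transmissivities add.
Σ(K_i·b_i) = 0.518×5.21 + 14.7×4.02 + 706×12.5 = 8887 m²/day.
Hydraulic gradient i = Δh / L = 0.939 / 1310 = 0.0007168.
Q = Σ(K_i·b_i) · W · i = 8887 × 1040 × 0.0007168 = 6625 m³/day.

6620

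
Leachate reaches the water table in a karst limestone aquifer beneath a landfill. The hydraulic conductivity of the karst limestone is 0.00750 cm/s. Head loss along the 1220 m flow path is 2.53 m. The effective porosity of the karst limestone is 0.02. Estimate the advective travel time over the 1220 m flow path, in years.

4.97

Convert K: 0.00750 cm/s × 864 = 6.480 m/day.
Hydraulic gradient i = Δh / L = 2.53 / 1220 = 0.002074.
Darcy flux q = K · i = 6.480 × 0.002074 = 0.01344 m/day.
Seepage velocity v = q / n_e = 0.01344 / 0.02 = 0.6719 m/day.
Travel time t = L / v = 1220 / 0.6719 = 1816 days = 4.971 years.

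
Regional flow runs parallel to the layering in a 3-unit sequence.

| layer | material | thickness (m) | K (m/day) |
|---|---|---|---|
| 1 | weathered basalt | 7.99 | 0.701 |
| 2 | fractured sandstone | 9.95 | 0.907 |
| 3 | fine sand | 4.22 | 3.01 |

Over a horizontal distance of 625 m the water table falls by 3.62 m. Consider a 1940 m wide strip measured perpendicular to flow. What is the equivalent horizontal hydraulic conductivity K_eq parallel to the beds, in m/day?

1.23

Flow is parallel to layering, so each bed carries its own Darcy discharge and the transmissivities add.
Σ(K_i·b_i) = 0.701×7.99 + 0.907×9.95 + 3.01×4.22 = 27.33 m²/day.
Total thickness b = 22.16 m, so K_eq = Σ(K_i·b_i)/b = 1.233 m/day.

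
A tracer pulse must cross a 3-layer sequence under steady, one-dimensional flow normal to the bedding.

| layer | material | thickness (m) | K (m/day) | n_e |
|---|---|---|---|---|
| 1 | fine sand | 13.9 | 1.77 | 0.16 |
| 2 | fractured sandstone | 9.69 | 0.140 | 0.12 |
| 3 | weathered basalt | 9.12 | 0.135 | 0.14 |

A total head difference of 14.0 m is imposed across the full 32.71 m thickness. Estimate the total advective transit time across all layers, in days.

48.2

With flow normal to the layers, continuity requires the same specific discharge q through every layer.
Σ(b_i/K_i) = 13.9/1.77 + 9.69/0.140 + 9.12/0.135 = 144.6 d.
q = Δh / Σ(b_i/K_i) = 14.0 / 144.6 = 0.09680 m/day.
In each layer the seepage velocity is v_i = q/n_i, so the layer transit time is t_i = b_i·n_i / q:
  layer 1 (fine sand): t_1 = 13.9 × 0.16 / 0.09680 = 22.97 d
  layer 2 (fractured sandstone): t_2 = 9.69 × 0.12 / 0.09680 = 12.01 d
  layer 3 (weathered basalt): t_3 = 9.12 × 0.14 / 0.09680 = 13.19 d
Total t = Σ t_i = 48.18 days.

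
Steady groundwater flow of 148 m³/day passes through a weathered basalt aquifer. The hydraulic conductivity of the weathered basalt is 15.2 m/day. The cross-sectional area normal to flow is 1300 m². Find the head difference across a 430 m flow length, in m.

3.22

From Q = K·A·i, i = Q / (K·A) = 148 / (15.20 × 1300) = 0.007490.
Head loss Δh = i · L = 0.007490 × 430 = 3.221 m.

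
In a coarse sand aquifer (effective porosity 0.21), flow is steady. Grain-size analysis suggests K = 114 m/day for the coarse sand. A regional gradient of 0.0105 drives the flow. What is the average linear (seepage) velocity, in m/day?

Hydraulic gradient i = 0.0105.
Darcy flux q = K · i = 114.0 × 0.01050 = 1.197 m/day.
Seepage velocity v = q / n_e = 1.197 / 0.21 = 5.700 m/day.

5.70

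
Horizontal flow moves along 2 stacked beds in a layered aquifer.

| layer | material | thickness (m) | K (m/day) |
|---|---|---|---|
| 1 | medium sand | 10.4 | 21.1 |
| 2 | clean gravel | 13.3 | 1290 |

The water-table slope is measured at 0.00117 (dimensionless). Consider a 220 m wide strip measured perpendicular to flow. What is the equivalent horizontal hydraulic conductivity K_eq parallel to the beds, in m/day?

Flow is parallel to layering, so each bed carries its own Darcy discharge and the transmissivities add.
Σ(K_i·b_i) = 21.1×10.4 + 1290×13.3 = 17376 m²/day.
Total thickness b = 23.70 m, so K_eq = Σ(K_i·b_i)/b = 733.2 m/day.

733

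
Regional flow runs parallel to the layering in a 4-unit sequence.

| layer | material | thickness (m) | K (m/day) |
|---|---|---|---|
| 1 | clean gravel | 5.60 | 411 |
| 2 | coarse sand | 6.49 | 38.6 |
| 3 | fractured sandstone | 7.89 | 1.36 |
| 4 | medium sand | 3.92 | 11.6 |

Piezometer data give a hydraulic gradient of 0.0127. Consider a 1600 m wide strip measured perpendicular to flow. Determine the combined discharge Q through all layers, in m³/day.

53000

Flow is parallel to layering, so each bed carries its own Darcy discharge and the transmissivities add.
Σ(K_i·b_i) = 411×5.60 + 38.6×6.49 + 1.36×7.89 + 11.6×3.92 = 2608 m²/day.
Hydraulic gradient i = 0.0127.
Q = Σ(K_i·b_i) · W · i = 2608 × 1600 × 0.01270 = 53001 m³/day.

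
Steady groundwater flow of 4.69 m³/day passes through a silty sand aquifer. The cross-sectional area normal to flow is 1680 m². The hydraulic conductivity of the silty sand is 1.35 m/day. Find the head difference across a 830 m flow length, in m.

From Q = K·A·i, i = Q / (K·A) = 4.69 / (1.350 × 1680) = 0.002068.
Head loss Δh = i · L = 0.002068 × 830 = 1.716 m.

1.72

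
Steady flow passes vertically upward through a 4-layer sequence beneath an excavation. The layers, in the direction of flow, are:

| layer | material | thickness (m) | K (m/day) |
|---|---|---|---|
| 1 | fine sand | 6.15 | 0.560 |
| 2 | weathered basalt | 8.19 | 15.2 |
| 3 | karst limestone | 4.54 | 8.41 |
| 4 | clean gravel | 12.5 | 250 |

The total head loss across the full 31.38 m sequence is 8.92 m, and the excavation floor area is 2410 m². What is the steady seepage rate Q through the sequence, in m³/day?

Flow is perpendicular to layering, so the layers act in series and the equivalent K is the thickness-weighted harmonic mean.
Total thickness L = 6.15 + 8.19 + 4.54 + 12.5 = 31.38 m.
Σ(b_i/K_i) = 6.15/0.560 + 8.19/15.2 + 4.54/8.41 + 12.5/250 = 12.11 d.
K_eq = L / Σ(b_i/K_i) = 31.38 / 12.11 = 2.591 m/day.
Q = K_eq · A · (Δh/L) = 2.591 × 2410 × (8.92/31.38) = 1775 m³/day.

1780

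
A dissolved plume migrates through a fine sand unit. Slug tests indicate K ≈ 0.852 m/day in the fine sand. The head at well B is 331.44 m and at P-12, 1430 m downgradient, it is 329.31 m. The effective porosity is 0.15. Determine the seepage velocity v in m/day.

0.00846

Hydraulic gradient i = (331.44 − 329.31) / 1430 = 2.13 / 1430 = 0.001490.
Darcy flux q = K · i = 0.8520 × 0.001490 = 0.001269 m/day.
Seepage velocity v = q / n_e = 0.001269 / 0.15 = 0.008460 m/day.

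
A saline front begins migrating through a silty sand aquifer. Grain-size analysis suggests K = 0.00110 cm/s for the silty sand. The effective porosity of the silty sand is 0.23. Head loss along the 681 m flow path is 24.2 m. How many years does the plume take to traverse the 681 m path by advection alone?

12.7

Convert K: 0.00110 cm/s × 864 = 0.9504 m/day.
Hydraulic gradient i = Δh / L = 24.2 / 681 = 0.03554.
Darcy flux q = K · i = 0.9504 × 0.03554 = 0.03377 m/day.
Seepage velocity v = q / n_e = 0.03377 / 0.23 = 0.1468 m/day.
Travel time t = L / v = 681 / 0.1468 = 4638 days = 12.70 years.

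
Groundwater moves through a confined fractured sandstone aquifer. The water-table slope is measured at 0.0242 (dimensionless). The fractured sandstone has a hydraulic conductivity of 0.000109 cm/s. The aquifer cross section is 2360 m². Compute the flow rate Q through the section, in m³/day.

5.38

Convert K: 0.000109 cm/s × 864 = 0.09418 m/day.
Hydraulic gradient i = 0.0242.
Darcy's law: Q = K · A · i = 0.09418 × 2360 × 0.02420 = 5.379 m³/day.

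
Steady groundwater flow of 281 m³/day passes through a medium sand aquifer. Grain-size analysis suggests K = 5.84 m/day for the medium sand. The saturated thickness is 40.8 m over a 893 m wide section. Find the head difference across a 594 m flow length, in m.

Cross-sectional area A = 893 × 40.8 = 36434 m².
From Q = K·A·i, i = Q / (K·A) = 281 / (5.840 × 36434) = 0.001321.
Head loss Δh = i · L = 0.001321 × 594 = 0.7845 m.

0.784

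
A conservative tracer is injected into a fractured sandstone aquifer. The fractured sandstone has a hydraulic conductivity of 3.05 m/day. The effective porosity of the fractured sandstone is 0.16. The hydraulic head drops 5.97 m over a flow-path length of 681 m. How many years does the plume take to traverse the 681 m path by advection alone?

Hydraulic gradient i = Δh / L = 5.97 / 681 = 0.008767.
Darcy flux q = K · i = 3.050 × 0.008767 = 0.02674 m/day.
Seepage velocity v = q / n_e = 0.02674 / 0.16 = 0.1671 m/day.
Travel time t = L / v = 681 / 0.1671 = 4075 days = 11.16 years.

11.2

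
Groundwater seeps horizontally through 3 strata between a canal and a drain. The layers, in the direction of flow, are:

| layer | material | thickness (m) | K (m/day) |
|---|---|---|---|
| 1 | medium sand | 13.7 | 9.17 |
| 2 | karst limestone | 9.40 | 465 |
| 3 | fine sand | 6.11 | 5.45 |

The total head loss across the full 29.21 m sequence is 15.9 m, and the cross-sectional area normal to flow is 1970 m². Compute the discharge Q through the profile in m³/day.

Flow is perpendicular to layering, so the layers act in series and the equivalent K is the thickness-weighted harmonic mean.
Total thickness L = 13.7 + 9.40 + 6.11 = 29.21 m.
Σ(b_i/K_i) = 13.7/9.17 + 9.40/465 + 6.11/5.45 = 2.635 d.
K_eq = L / Σ(b_i/K_i) = 29.21 / 2.635 = 11.08 m/day.
Q = K_eq · A · (Δh/L) = 11.08 × 1970 × (15.9/29.21) = 11886 m³/day.

11900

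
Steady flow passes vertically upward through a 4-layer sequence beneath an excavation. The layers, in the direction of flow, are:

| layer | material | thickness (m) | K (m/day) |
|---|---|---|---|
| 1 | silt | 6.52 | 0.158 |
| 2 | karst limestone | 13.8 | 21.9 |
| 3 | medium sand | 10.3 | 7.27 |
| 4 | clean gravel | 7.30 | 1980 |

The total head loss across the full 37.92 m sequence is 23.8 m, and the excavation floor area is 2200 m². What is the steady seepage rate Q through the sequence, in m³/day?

Flow is perpendicular to layering, so the layers act in series and the equivalent K is the thickness-weighted harmonic mean.
Total thickness L = 6.52 + 13.8 + 10.3 + 7.30 = 37.92 m.
Σ(b_i/K_i) = 6.52/0.158 + 13.8/21.9 + 10.3/7.27 + 7.30/1980 = 43.32 d.
K_eq = L / Σ(b_i/K_i) = 37.92 / 43.32 = 0.8754 m/day.
Q = K_eq · A · (Δh/L) = 0.8754 × 2200 × (23.8/37.92) = 1209 m³/day.

1210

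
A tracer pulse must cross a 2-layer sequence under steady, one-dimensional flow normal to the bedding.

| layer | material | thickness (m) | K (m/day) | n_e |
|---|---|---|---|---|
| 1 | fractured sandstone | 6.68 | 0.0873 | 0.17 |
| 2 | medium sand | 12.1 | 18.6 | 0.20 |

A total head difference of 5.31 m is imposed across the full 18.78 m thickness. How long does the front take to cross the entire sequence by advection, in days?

With flow normal to the layers, continuity requires the same specific discharge q through every layer.
Σ(b_i/K_i) = 6.68/0.0873 + 12.1/18.6 = 77.17 d.
q = Δh / Σ(b_i/K_i) = 5.31 / 77.17 = 0.06881 m/day.
In each layer the seepage velocity is v_i = q/n_i, so the layer transit time is t_i = b_i·n_i / q:
  layer 1 (fractured sandstone): t_1 = 6.68 × 0.17 / 0.06881 = 16.50 d
  layer 2 (medium sand): t_2 = 12.1 × 0.20 / 0.06881 = 35.17 d
Total t = Σ t_i = 51.67 days.

51.7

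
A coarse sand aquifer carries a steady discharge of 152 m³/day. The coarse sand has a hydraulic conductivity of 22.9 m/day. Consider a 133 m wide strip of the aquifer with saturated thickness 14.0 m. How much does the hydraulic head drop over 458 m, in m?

1.63

Cross-sectional area A = 133 × 14.0 = 1862 m².
From Q = K·A·i, i = Q / (K·A) = 152 / (22.90 × 1862) = 0.003565.
Head loss Δh = i · L = 0.003565 × 458 = 1.633 m.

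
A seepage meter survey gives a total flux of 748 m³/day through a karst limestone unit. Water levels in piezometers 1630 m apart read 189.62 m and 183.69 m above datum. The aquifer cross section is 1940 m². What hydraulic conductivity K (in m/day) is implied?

Hydraulic gradient i = (189.62 − 183.69) / 1630 = 5.93 / 1630 = 0.003638.
From Q = K·A·i, K = Q / (A·i) = 748 / (1940 × 0.003638) = 106.0 m/day.

106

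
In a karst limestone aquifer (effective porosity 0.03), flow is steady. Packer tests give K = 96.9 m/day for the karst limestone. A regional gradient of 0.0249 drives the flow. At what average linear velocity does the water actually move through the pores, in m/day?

Hydraulic gradient i = 0.0249.
Darcy flux q = K · i = 96.90 × 0.02490 = 2.413 m/day.
Seepage velocity v = q / n_e = 2.413 / 0.03 = 80.43 m/day.

80.4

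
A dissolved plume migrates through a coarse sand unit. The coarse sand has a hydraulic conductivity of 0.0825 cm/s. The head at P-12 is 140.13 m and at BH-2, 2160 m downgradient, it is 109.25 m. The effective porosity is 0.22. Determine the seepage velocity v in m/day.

Convert K: 0.0825 cm/s × 864 = 71.28 m/day.
Hydraulic gradient i = (140.13 − 109.25) / 2160 = 30.88 / 2160 = 0.01430.
Darcy flux q = K · i = 71.28 × 0.01430 = 1.019 m/day.
Seepage velocity v = q / n_e = 1.019 / 0.22 = 4.632 m/day.

4.63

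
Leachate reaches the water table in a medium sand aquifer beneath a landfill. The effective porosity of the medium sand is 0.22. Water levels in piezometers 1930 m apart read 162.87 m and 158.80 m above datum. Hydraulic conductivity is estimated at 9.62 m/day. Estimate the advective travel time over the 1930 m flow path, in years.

Hydraulic gradient i = (162.87 − 158.80) / 1930 = 4.07 / 1930 = 0.002109.
Darcy flux q = K · i = 9.620 × 0.002109 = 0.02029 m/day.
Seepage velocity v = q / n_e = 0.02029 / 0.22 = 0.09221 m/day.
Travel time t = L / v = 1930 / 0.09221 = 20930 days = 57.30 years.

57.3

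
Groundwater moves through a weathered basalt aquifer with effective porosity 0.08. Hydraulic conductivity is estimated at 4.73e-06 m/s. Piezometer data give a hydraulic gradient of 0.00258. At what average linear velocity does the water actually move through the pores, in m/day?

Convert K: 4.73e-06 m/s × 86400 = 0.4087 m/day.
Hydraulic gradient i = 0.00258.
Darcy flux q = K · i = 0.4087 × 0.002580 = 0.001054 m/day.
Seepage velocity v = q / n_e = 0.001054 / 0.08 = 0.01318 m/day.

0.0132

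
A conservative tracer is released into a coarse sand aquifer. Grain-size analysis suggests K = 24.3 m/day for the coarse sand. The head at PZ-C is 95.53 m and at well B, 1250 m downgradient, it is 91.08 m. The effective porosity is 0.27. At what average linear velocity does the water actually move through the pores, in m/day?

0.320

Hydraulic gradient i = (95.53 − 91.08) / 1250 = 4.45 / 1250 = 0.003560.
Darcy flux q = K · i = 24.30 × 0.003560 = 0.08651 m/day.
Seepage velocity v = q / n_e = 0.08651 / 0.27 = 0.3204 m/day.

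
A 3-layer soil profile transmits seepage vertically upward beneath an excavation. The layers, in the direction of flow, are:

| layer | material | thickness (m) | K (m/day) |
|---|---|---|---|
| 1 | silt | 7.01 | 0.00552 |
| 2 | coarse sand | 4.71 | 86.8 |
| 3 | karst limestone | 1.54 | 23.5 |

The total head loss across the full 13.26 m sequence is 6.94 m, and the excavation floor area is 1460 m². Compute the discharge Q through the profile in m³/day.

Flow is perpendicular to layering, so the layers act in series and the equivalent K is the thickness-weighted harmonic mean.
Total thickness L = 7.01 + 4.71 + 1.54 = 13.26 m.
Σ(b_i/K_i) = 7.01/0.00552 + 4.71/86.8 + 1.54/23.5 = 1270 d.
K_eq = L / Σ(b_i/K_i) = 13.26 / 1270 = 0.01044 m/day.
Q = K_eq · A · (Δh/L) = 0.01044 × 1460 × (6.94/13.26) = 7.978 m³/day.

7.98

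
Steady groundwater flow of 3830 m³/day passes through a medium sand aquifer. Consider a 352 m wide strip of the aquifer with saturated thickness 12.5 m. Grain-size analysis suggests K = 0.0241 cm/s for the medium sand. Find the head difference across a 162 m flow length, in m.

Convert K: 0.0241 cm/s × 864 = 20.82 m/day.
Cross-sectional area A = 352 × 12.5 = 4400 m².
From Q = K·A·i, i = Q / (K·A) = 3830 / (20.82 × 4400) = 0.04180.
Head loss Δh = i · L = 0.04180 × 162 = 6.772 m.

6.77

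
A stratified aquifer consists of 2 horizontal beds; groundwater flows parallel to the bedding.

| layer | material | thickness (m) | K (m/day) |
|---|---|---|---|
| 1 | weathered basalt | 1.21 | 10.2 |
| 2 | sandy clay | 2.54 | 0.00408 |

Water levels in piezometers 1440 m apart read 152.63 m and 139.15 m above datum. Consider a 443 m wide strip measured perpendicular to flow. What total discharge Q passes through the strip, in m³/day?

51.2

Flow is parallel to layering, so each bed carries its own Darcy discharge and the transmissivities add.
Σ(K_i·b_i) = 10.2×1.21 + 0.00408×2.54 = 12.35 m²/day.
Hydraulic gradient i = (152.63 − 139.15) / 1440 = 13.48 / 1440 = 0.009361.
Q = Σ(K_i·b_i) · W · i = 12.35 × 443 × 0.009361 = 51.22 m³/day.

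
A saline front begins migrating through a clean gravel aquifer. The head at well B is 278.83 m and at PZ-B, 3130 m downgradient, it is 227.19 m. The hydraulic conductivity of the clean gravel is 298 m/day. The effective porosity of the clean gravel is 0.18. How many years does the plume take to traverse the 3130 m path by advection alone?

0.314

Hydraulic gradient i = (278.83 − 227.19) / 3130 = 51.64 / 3130 = 0.01650.
Darcy flux q = K · i = 298.0 × 0.01650 = 4.917 m/day.
Seepage velocity v = q / n_e = 4.917 / 0.18 = 27.31 m/day.
Travel time t = L / v = 3130 / 27.31 = 114.6 days = 0.3137 years.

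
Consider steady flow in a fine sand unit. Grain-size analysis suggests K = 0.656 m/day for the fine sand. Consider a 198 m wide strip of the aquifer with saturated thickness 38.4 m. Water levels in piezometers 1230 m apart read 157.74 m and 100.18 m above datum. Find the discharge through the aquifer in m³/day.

233

Cross-sectional area A = 198 × 38.4 = 7603 m².
Hydraulic gradient i = (157.74 − 100.18) / 1230 = 57.56 / 1230 = 0.04680.
Darcy's law: Q = K · A · i = 0.6560 × 7603 × 0.04680 = 233.4 m³/day.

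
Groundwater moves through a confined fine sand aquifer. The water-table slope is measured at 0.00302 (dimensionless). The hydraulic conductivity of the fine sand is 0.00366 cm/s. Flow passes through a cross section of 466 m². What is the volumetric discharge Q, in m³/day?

4.45

Convert K: 0.00366 cm/s × 864 = 3.162 m/day.
Hydraulic gradient i = 0.00302.
Darcy's law: Q = K · A · i = 3.162 × 466.0 × 0.003020 = 4.450 m³/day.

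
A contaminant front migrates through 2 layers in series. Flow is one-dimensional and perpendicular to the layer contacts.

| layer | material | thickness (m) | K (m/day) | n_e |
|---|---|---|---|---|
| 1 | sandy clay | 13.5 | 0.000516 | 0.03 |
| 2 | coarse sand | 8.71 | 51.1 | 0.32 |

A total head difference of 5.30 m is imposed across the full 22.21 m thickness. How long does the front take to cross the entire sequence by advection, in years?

With flow normal to the layers, continuity requires the same specific discharge q through every layer.
Σ(b_i/K_i) = 13.5/0.000516 + 8.71/51.1 = 26163 d.
q = Δh / Σ(b_i/K_i) = 5.30 / 26163 = 0.0002026 m/day.
In each layer the seepage velocity is v_i = q/n_i, so the layer transit time is t_i = b_i·n_i / q:
  layer 1 (sandy clay): t_1 = 13.5 × 0.03 / 0.0002026 = 1999 d
  layer 2 (coarse sand): t_2 = 8.71 × 0.32 / 0.0002026 = 13759 d
Total t = Σ t_i = 15758 days = 43.14 years.

43.1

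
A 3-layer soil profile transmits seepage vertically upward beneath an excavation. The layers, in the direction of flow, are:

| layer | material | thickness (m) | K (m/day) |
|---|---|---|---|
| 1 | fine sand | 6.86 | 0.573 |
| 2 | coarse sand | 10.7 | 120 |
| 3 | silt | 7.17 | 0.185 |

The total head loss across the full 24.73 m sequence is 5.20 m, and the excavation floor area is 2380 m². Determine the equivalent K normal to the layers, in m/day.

Flow is perpendicular to layering, so the layers act in series and the equivalent K is the thickness-weighted harmonic mean.
Total thickness L = 6.86 + 10.7 + 7.17 = 24.73 m.
Σ(b_i/K_i) = 6.86/0.573 + 10.7/120 + 7.17/0.185 = 50.82 d.
K_eq = L / Σ(b_i/K_i) = 24.73 / 50.82 = 0.4866 m/day.

0.487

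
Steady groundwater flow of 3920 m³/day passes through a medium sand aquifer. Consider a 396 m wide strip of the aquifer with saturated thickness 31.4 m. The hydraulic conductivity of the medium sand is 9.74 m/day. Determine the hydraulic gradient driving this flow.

Cross-sectional area A = 396 × 31.4 = 12434 m².
From Q = K·A·i, i = Q / (K·A) = 3920 / (9.740 × 12434) = 0.03237.

0.0324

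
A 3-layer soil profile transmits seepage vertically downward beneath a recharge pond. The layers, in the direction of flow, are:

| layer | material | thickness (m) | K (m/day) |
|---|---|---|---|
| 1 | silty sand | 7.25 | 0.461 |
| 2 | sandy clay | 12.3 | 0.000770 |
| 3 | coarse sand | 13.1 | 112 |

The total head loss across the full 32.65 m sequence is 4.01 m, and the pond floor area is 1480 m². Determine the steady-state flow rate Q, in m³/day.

0.371

Flow is perpendicular to layering, so the layers act in series and the equivalent K is the thickness-weighted harmonic mean.
Total thickness L = 7.25 + 12.3 + 13.1 = 32.65 m.
Σ(b_i/K_i) = 7.25/0.461 + 12.3/0.000770 + 13.1/112 = 15990 d.
K_eq = L / Σ(b_i/K_i) = 32.65 / 15990 = 0.002042 m/day.
Q = K_eq · A · (Δh/L) = 0.002042 × 1480 × (4.01/32.65) = 0.3712 m³/day.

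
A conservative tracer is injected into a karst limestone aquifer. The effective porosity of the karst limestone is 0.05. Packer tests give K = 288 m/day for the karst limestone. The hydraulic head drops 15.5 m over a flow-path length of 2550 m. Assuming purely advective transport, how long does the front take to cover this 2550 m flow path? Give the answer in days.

72.8

Hydraulic gradient i = Δh / L = 15.5 / 2550 = 0.006078.
Darcy flux q = K · i = 288.0 × 0.006078 = 1.751 m/day.
Seepage velocity v = q / n_e = 1.751 / 0.05 = 35.01 m/day.
Travel time t = L / v = 2550 / 35.01 = 72.83 days.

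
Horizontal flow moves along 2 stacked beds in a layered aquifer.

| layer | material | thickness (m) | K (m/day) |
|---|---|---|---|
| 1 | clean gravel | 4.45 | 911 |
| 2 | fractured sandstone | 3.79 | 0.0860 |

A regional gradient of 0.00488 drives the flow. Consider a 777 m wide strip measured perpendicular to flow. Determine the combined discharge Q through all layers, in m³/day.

15400

Flow is parallel to layering, so each bed carries its own Darcy discharge and the transmissivities add.
Σ(K_i·b_i) = 911×4.45 + 0.0860×3.79 = 4054 m²/day.
Hydraulic gradient i = 0.00488.
Q = Σ(K_i·b_i) · W · i = 4054 × 777 × 0.004880 = 15373 m³/day.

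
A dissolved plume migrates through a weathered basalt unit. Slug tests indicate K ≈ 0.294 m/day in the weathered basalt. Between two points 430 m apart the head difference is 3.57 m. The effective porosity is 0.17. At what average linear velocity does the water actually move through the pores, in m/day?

Hydraulic gradient i = Δh / L = 3.57 / 430 = 0.008302.
Darcy flux q = K · i = 0.2940 × 0.008302 = 0.002441 m/day.
Seepage velocity v = q / n_e = 0.002441 / 0.17 = 0.01436 m/day.

0.0144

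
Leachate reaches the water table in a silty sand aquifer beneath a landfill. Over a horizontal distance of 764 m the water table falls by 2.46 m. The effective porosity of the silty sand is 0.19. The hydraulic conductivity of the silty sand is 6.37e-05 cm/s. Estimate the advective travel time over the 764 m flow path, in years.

Convert K: 6.37e-05 cm/s × 864 = 0.05504 m/day.
Hydraulic gradient i = Δh / L = 2.46 / 764 = 0.003220.
Darcy flux q = K · i = 0.05504 × 0.003220 = 0.0001772 m/day.
Seepage velocity v = q / n_e = 0.0001772 / 0.19 = 0.0009327 m/day.
Travel time t = L / v = 764 / 0.0009327 = 8.191e+05 days = 2243 years.

2240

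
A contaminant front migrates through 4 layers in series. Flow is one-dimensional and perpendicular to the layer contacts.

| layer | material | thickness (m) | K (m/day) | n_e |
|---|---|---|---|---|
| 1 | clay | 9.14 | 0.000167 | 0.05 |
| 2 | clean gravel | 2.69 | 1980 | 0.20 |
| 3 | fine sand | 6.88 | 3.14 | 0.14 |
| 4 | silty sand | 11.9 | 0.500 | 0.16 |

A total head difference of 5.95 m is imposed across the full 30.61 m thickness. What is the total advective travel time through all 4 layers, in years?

97.3

With flow normal to the layers, continuity requires the same specific discharge q through every layer.
Σ(b_i/K_i) = 9.14/0.000167 + 2.69/1980 + 6.88/3.14 + 11.9/0.500 = 54757 d.
q = Δh / Σ(b_i/K_i) = 5.95 / 54757 = 0.0001087 m/day.
In each layer the seepage velocity is v_i = q/n_i, so the layer transit time is t_i = b_i·n_i / q:
  layer 1 (clay): t_1 = 9.14 × 0.05 / 0.0001087 = 4206 d
  layer 2 (clean gravel): t_2 = 2.69 × 0.20 / 0.0001087 = 4951 d
  layer 3 (fine sand): t_3 = 6.88 × 0.14 / 0.0001087 = 8864 d
  layer 4 (silty sand): t_4 = 11.9 × 0.16 / 0.0001087 = 17522 d
Total t = Σ t_i = 35543 days = 97.31 years.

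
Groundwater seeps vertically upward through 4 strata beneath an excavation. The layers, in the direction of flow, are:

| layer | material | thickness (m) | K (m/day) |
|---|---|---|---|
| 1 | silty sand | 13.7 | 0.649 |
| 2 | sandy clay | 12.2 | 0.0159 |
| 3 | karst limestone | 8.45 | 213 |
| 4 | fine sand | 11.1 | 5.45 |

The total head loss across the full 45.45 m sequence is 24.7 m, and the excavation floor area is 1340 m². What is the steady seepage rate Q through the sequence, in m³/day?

41.9

Flow is perpendicular to layering, so the layers act in series and the equivalent K is the thickness-weighted harmonic mean.
Total thickness L = 13.7 + 12.2 + 8.45 + 11.1 = 45.45 m.
Σ(b_i/K_i) = 13.7/0.649 + 12.2/0.0159 + 8.45/213 + 11.1/5.45 = 790.5 d.
K_eq = L / Σ(b_i/K_i) = 45.45 / 790.5 = 0.05750 m/day.
Q = K_eq · A · (Δh/L) = 0.05750 × 1340 × (24.7/45.45) = 41.87 m³/day.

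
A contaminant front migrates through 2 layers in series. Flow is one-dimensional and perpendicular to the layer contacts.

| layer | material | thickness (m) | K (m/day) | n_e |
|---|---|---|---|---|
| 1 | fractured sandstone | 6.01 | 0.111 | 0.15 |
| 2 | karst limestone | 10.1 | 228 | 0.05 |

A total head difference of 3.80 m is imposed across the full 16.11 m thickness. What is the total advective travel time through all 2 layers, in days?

With flow normal to the layers, continuity requires the same specific discharge q through every layer.
Σ(b_i/K_i) = 6.01/0.111 + 10.1/228 = 54.19 d.
q = Δh / Σ(b_i/K_i) = 3.80 / 54.19 = 0.07013 m/day.
In each layer the seepage velocity is v_i = q/n_i, so the layer transit time is t_i = b_i·n_i / q:
  layer 1 (fractured sandstone): t_1 = 6.01 × 0.15 / 0.07013 = 12.86 d
  layer 2 (karst limestone): t_2 = 10.1 × 0.05 / 0.07013 = 7.201 d
Total t = Σ t_i = 20.06 days.

20.1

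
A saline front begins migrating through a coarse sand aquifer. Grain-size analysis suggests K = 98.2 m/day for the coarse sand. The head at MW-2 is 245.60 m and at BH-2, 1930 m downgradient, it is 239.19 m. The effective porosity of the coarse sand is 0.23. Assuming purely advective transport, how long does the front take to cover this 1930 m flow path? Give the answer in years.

Hydraulic gradient i = (245.60 − 239.19) / 1930 = 6.41 / 1930 = 0.003321.
Darcy flux q = K · i = 98.20 × 0.003321 = 0.3261 m/day.
Seepage velocity v = q / n_e = 0.3261 / 0.23 = 1.418 m/day.
Travel time t = L / v = 1930 / 1.418 = 1361 days = 3.726 years.

3.73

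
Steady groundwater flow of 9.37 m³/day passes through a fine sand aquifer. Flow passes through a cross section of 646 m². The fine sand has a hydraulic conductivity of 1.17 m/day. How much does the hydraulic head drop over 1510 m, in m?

From Q = K·A·i, i = Q / (K·A) = 9.37 / (1.170 × 646.0) = 0.01240.
Head loss Δh = i · L = 0.01240 × 1510 = 18.72 m.

18.7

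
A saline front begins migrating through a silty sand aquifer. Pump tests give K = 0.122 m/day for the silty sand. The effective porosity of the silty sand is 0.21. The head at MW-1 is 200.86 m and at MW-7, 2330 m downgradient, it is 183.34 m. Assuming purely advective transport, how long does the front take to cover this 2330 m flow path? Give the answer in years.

Hydraulic gradient i = (200.86 − 183.34) / 2330 = 17.52 / 2330 = 0.007519.
Darcy flux q = K · i = 0.1220 × 0.007519 = 0.0009174 m/day.
Seepage velocity v = q / n_e = 0.0009174 / 0.21 = 0.004368 m/day.
Travel time t = L / v = 2330 / 0.004368 = 5.334e+05 days = 1460 years.

1460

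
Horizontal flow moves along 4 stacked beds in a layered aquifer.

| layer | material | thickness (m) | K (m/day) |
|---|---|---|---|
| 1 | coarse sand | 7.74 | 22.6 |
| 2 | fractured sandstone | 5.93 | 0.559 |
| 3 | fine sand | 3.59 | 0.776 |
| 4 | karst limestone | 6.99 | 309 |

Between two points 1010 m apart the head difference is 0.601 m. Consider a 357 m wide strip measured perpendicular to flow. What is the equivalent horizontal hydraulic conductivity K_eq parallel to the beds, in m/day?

96.5

Flow is parallel to layering, so each bed carries its own Darcy discharge and the transmissivities add.
Σ(K_i·b_i) = 22.6×7.74 + 0.559×5.93 + 0.776×3.59 + 309×6.99 = 2341 m²/day.
Total thickness b = 24.25 m, so K_eq = Σ(K_i·b_i)/b = 96.53 m/day.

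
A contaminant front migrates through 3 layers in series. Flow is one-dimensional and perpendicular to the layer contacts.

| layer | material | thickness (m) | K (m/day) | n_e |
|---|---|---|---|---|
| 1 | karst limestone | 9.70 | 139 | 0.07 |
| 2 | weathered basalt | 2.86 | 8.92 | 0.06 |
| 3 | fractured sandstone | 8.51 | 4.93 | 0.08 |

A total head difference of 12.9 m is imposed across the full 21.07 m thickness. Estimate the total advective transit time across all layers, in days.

0.251

With flow normal to the layers, continuity requires the same specific discharge q through every layer.
Σ(b_i/K_i) = 9.70/139 + 2.86/8.92 + 8.51/4.93 = 2.117 d.
q = Δh / Σ(b_i/K_i) = 12.9 / 2.117 = 6.095 m/day.
In each layer the seepage velocity is v_i = q/n_i, so the layer transit time is t_i = b_i·n_i / q:
  layer 1 (karst limestone): t_1 = 9.70 × 0.07 / 6.095 = 0.1114 d
  layer 2 (weathered basalt): t_2 = 2.86 × 0.06 / 6.095 = 0.02816 d
  layer 3 (fractured sandstone): t_3 = 8.51 × 0.08 / 6.095 = 0.1117 d
Total t = Σ t_i = 0.2513 days.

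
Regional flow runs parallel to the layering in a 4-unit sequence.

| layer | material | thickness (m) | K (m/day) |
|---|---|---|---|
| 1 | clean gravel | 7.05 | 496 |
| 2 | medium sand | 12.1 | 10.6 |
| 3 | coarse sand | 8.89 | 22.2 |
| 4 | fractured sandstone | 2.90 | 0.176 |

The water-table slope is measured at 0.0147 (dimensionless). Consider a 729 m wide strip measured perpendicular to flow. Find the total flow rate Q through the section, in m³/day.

Flow is parallel to layering, so each bed carries its own Darcy discharge and the transmissivities add.
Σ(K_i·b_i) = 496×7.05 + 10.6×12.1 + 22.2×8.89 + 0.176×2.90 = 3823 m²/day.
Hydraulic gradient i = 0.0147.
Q = Σ(K_i·b_i) · W · i = 3823 × 729 × 0.01470 = 40968 m³/day.

41000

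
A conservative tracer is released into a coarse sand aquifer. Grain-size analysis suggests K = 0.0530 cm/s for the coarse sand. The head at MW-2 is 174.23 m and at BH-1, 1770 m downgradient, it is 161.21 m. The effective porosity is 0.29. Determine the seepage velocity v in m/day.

Convert K: 0.0530 cm/s × 864 = 45.79 m/day.
Hydraulic gradient i = (174.23 − 161.21) / 1770 = 13.02 / 1770 = 0.007356.
Darcy flux q = K · i = 45.79 × 0.007356 = 0.3368 m/day.
Seepage velocity v = q / n_e = 0.3368 / 0.29 = 1.162 m/day.

1.16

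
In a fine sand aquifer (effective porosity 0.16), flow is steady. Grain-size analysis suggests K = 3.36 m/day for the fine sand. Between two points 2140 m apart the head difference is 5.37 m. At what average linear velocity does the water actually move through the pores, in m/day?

Hydraulic gradient i = Δh / L = 5.37 / 2140 = 0.002509.
Darcy flux q = K · i = 3.360 × 0.002509 = 0.008431 m/day.
Seepage velocity v = q / n_e = 0.008431 / 0.16 = 0.05270 m/day.

0.0527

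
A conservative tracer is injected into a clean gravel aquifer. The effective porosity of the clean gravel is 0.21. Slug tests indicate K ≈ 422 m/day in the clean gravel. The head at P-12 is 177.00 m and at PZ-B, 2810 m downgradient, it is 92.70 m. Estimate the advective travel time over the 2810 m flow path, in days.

Hydraulic gradient i = (177.00 − 92.70) / 2810 = 84.3 / 2810 = 0.03000.
Darcy flux q = K · i = 422.0 × 0.03000 = 12.66 m/day.
Seepage velocity v = q / n_e = 12.66 / 0.21 = 60.29 m/day.
Travel time t = L / v = 2810 / 60.29 = 46.61 days.

46.6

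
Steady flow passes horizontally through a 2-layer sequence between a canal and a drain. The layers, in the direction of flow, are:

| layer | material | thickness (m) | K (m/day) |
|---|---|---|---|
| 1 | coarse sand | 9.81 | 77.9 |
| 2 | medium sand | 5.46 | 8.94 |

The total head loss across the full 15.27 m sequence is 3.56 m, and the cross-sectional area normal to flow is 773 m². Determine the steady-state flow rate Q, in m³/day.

3740

Flow is perpendicular to layering, so the layers act in series and the equivalent K is the thickness-weighted harmonic mean.
Total thickness L = 9.81 + 5.46 = 15.27 m.
Σ(b_i/K_i) = 9.81/77.9 + 5.46/8.94 = 0.7367 d.
K_eq = L / Σ(b_i/K_i) = 15.27 / 0.7367 = 20.73 m/day.
Q = K_eq · A · (Δh/L) = 20.73 × 773 × (3.56/15.27) = 3736 m³/day.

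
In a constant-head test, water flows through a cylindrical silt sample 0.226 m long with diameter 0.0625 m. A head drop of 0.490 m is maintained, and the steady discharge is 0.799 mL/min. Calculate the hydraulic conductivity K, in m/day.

Cross-sectional area A = π·(d/2)² = π × (0.0625/2)² = 0.003068 m².
Convert discharge: 0.799 mL/min = 1.332e-08 m³/s.
Darcy's law rearranged: K = Q·L / (A·Δh) = 1.332e-08 × 0.226 / (0.003068 × 0.490) = 2.002e-06 m/s = 0.1730 m/day.

0.173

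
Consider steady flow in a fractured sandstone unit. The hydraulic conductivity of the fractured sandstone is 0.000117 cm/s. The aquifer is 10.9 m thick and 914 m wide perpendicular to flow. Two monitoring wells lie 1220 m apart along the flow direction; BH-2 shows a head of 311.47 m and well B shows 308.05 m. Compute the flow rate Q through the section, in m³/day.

Convert K: 0.000117 cm/s × 864 = 0.1011 m/day.
Cross-sectional area A = 914 × 10.9 = 9963 m².
Hydraulic gradient i = (311.47 − 308.05) / 1220 = 3.42 / 1220 = 0.002803.
Darcy's law: Q = K · A · i = 0.1011 × 9963 × 0.002803 = 2.823 m³/day.

2.82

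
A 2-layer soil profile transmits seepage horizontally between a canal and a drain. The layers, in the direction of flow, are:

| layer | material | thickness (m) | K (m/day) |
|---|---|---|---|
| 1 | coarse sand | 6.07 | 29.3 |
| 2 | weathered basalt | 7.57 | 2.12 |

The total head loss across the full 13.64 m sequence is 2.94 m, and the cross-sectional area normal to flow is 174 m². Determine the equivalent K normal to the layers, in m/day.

3.61

Flow is perpendicular to layering, so the layers act in series and the equivalent K is the thickness-weighted harmonic mean.
Total thickness L = 6.07 + 7.57 = 13.64 m.
Σ(b_i/K_i) = 6.07/29.3 + 7.57/2.12 = 3.778 d.
K_eq = L / Σ(b_i/K_i) = 13.64 / 3.778 = 3.610 m/day.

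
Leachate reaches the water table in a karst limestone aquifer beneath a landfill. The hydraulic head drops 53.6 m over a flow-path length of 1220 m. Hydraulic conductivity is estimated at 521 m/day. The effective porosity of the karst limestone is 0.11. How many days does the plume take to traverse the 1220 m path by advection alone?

5.86

Hydraulic gradient i = Δh / L = 53.6 / 1220 = 0.04393.
Darcy flux q = K · i = 521.0 × 0.04393 = 22.89 m/day.
Seepage velocity v = q / n_e = 22.89 / 0.11 = 208.1 m/day.
Travel time t = L / v = 1220 / 208.1 = 5.863 days.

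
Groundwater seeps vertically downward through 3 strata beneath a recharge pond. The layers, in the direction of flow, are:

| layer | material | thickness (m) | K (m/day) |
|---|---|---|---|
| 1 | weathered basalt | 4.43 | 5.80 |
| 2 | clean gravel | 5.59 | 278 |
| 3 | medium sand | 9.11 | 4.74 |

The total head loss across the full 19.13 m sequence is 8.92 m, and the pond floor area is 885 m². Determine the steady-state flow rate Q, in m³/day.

Flow is perpendicular to layering, so the layers act in series and the equivalent K is the thickness-weighted harmonic mean.
Total thickness L = 4.43 + 5.59 + 9.11 = 19.13 m.
Σ(b_i/K_i) = 4.43/5.80 + 5.59/278 + 9.11/4.74 = 2.706 d.
K_eq = L / Σ(b_i/K_i) = 19.13 / 2.706 = 7.070 m/day.
Q = K_eq · A · (Δh/L) = 7.070 × 885 × (8.92/19.13) = 2917 m³/day.

2920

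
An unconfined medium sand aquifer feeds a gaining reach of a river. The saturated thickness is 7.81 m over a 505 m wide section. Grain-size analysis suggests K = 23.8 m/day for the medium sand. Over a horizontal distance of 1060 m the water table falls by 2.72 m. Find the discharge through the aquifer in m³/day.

Cross-sectional area A = 505 × 7.81 = 3944 m².
Hydraulic gradient i = Δh / L = 2.72 / 1060 = 0.002566.
Darcy's law: Q = K · A · i = 23.80 × 3944 × 0.002566 = 240.9 m³/day.

241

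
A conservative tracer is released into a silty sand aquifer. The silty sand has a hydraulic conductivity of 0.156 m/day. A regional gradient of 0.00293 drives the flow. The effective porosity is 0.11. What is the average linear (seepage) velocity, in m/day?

Hydraulic gradient i = 0.00293.
Darcy flux q = K · i = 0.1560 × 0.002930 = 0.0004571 m/day.
Seepage velocity v = q / n_e = 0.0004571 / 0.11 = 0.004155 m/day.

0.00416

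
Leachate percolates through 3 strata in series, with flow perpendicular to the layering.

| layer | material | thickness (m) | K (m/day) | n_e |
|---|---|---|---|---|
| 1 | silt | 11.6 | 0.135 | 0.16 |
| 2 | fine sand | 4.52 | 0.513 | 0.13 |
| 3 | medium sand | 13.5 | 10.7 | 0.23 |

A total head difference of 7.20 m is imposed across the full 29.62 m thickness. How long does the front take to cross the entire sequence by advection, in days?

With flow normal to the layers, continuity requires the same specific discharge q through every layer.
Σ(b_i/K_i) = 11.6/0.135 + 4.52/0.513 + 13.5/10.7 = 96.00 d.
q = Δh / Σ(b_i/K_i) = 7.20 / 96.00 = 0.07500 m/day.
In each layer the seepage velocity is v_i = q/n_i, so the layer transit time is t_i = b_i·n_i / q:
  layer 1 (silt): t_1 = 11.6 × 0.16 / 0.07500 = 24.75 d
  layer 2 (fine sand): t_2 = 4.52 × 0.13 / 0.07500 = 7.835 d
  layer 3 (medium sand): t_3 = 13.5 × 0.23 / 0.07500 = 41.40 d
Total t = Σ t_i = 73.98 days.

74.0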